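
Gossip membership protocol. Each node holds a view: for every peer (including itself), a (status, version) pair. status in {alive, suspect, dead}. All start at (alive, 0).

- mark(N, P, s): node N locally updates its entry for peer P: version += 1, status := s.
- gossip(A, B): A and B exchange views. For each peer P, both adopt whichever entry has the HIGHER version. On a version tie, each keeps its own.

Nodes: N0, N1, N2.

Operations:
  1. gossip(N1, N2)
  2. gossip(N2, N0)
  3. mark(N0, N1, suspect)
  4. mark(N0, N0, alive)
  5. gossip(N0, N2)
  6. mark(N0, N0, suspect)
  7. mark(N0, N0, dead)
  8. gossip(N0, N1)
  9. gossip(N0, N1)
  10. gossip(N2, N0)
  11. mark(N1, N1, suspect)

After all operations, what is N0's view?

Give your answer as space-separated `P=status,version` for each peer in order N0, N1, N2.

Op 1: gossip N1<->N2 -> N1.N0=(alive,v0) N1.N1=(alive,v0) N1.N2=(alive,v0) | N2.N0=(alive,v0) N2.N1=(alive,v0) N2.N2=(alive,v0)
Op 2: gossip N2<->N0 -> N2.N0=(alive,v0) N2.N1=(alive,v0) N2.N2=(alive,v0) | N0.N0=(alive,v0) N0.N1=(alive,v0) N0.N2=(alive,v0)
Op 3: N0 marks N1=suspect -> (suspect,v1)
Op 4: N0 marks N0=alive -> (alive,v1)
Op 5: gossip N0<->N2 -> N0.N0=(alive,v1) N0.N1=(suspect,v1) N0.N2=(alive,v0) | N2.N0=(alive,v1) N2.N1=(suspect,v1) N2.N2=(alive,v0)
Op 6: N0 marks N0=suspect -> (suspect,v2)
Op 7: N0 marks N0=dead -> (dead,v3)
Op 8: gossip N0<->N1 -> N0.N0=(dead,v3) N0.N1=(suspect,v1) N0.N2=(alive,v0) | N1.N0=(dead,v3) N1.N1=(suspect,v1) N1.N2=(alive,v0)
Op 9: gossip N0<->N1 -> N0.N0=(dead,v3) N0.N1=(suspect,v1) N0.N2=(alive,v0) | N1.N0=(dead,v3) N1.N1=(suspect,v1) N1.N2=(alive,v0)
Op 10: gossip N2<->N0 -> N2.N0=(dead,v3) N2.N1=(suspect,v1) N2.N2=(alive,v0) | N0.N0=(dead,v3) N0.N1=(suspect,v1) N0.N2=(alive,v0)
Op 11: N1 marks N1=suspect -> (suspect,v2)

Answer: N0=dead,3 N1=suspect,1 N2=alive,0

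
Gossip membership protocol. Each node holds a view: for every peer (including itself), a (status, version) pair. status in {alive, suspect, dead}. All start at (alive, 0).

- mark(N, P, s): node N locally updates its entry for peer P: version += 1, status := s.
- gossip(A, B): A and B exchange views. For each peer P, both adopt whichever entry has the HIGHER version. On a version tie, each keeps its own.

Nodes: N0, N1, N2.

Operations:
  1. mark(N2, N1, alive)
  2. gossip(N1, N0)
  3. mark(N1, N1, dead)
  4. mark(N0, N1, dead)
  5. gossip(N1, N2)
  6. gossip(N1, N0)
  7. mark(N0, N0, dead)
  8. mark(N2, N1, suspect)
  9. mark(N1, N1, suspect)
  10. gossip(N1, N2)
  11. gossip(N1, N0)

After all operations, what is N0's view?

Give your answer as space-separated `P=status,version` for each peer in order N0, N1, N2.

Op 1: N2 marks N1=alive -> (alive,v1)
Op 2: gossip N1<->N0 -> N1.N0=(alive,v0) N1.N1=(alive,v0) N1.N2=(alive,v0) | N0.N0=(alive,v0) N0.N1=(alive,v0) N0.N2=(alive,v0)
Op 3: N1 marks N1=dead -> (dead,v1)
Op 4: N0 marks N1=dead -> (dead,v1)
Op 5: gossip N1<->N2 -> N1.N0=(alive,v0) N1.N1=(dead,v1) N1.N2=(alive,v0) | N2.N0=(alive,v0) N2.N1=(alive,v1) N2.N2=(alive,v0)
Op 6: gossip N1<->N0 -> N1.N0=(alive,v0) N1.N1=(dead,v1) N1.N2=(alive,v0) | N0.N0=(alive,v0) N0.N1=(dead,v1) N0.N2=(alive,v0)
Op 7: N0 marks N0=dead -> (dead,v1)
Op 8: N2 marks N1=suspect -> (suspect,v2)
Op 9: N1 marks N1=suspect -> (suspect,v2)
Op 10: gossip N1<->N2 -> N1.N0=(alive,v0) N1.N1=(suspect,v2) N1.N2=(alive,v0) | N2.N0=(alive,v0) N2.N1=(suspect,v2) N2.N2=(alive,v0)
Op 11: gossip N1<->N0 -> N1.N0=(dead,v1) N1.N1=(suspect,v2) N1.N2=(alive,v0) | N0.N0=(dead,v1) N0.N1=(suspect,v2) N0.N2=(alive,v0)

Answer: N0=dead,1 N1=suspect,2 N2=alive,0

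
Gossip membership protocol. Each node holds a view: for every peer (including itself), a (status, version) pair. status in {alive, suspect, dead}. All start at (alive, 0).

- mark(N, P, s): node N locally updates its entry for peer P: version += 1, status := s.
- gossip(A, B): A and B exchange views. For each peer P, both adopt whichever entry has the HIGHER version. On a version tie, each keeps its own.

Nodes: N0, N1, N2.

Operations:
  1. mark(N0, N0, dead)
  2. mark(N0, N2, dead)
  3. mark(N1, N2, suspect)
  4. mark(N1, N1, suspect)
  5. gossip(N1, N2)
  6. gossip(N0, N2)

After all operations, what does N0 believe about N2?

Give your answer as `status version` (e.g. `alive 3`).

Answer: dead 1

Derivation:
Op 1: N0 marks N0=dead -> (dead,v1)
Op 2: N0 marks N2=dead -> (dead,v1)
Op 3: N1 marks N2=suspect -> (suspect,v1)
Op 4: N1 marks N1=suspect -> (suspect,v1)
Op 5: gossip N1<->N2 -> N1.N0=(alive,v0) N1.N1=(suspect,v1) N1.N2=(suspect,v1) | N2.N0=(alive,v0) N2.N1=(suspect,v1) N2.N2=(suspect,v1)
Op 6: gossip N0<->N2 -> N0.N0=(dead,v1) N0.N1=(suspect,v1) N0.N2=(dead,v1) | N2.N0=(dead,v1) N2.N1=(suspect,v1) N2.N2=(suspect,v1)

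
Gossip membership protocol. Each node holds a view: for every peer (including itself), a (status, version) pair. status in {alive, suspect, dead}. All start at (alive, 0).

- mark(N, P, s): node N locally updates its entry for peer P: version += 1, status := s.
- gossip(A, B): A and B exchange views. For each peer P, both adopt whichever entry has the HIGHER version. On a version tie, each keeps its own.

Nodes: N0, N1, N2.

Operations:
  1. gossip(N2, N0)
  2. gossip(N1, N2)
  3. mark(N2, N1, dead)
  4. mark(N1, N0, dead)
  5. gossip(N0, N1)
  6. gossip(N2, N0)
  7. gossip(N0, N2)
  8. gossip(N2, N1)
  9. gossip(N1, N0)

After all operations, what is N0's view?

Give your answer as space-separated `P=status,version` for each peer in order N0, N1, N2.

Answer: N0=dead,1 N1=dead,1 N2=alive,0

Derivation:
Op 1: gossip N2<->N0 -> N2.N0=(alive,v0) N2.N1=(alive,v0) N2.N2=(alive,v0) | N0.N0=(alive,v0) N0.N1=(alive,v0) N0.N2=(alive,v0)
Op 2: gossip N1<->N2 -> N1.N0=(alive,v0) N1.N1=(alive,v0) N1.N2=(alive,v0) | N2.N0=(alive,v0) N2.N1=(alive,v0) N2.N2=(alive,v0)
Op 3: N2 marks N1=dead -> (dead,v1)
Op 4: N1 marks N0=dead -> (dead,v1)
Op 5: gossip N0<->N1 -> N0.N0=(dead,v1) N0.N1=(alive,v0) N0.N2=(alive,v0) | N1.N0=(dead,v1) N1.N1=(alive,v0) N1.N2=(alive,v0)
Op 6: gossip N2<->N0 -> N2.N0=(dead,v1) N2.N1=(dead,v1) N2.N2=(alive,v0) | N0.N0=(dead,v1) N0.N1=(dead,v1) N0.N2=(alive,v0)
Op 7: gossip N0<->N2 -> N0.N0=(dead,v1) N0.N1=(dead,v1) N0.N2=(alive,v0) | N2.N0=(dead,v1) N2.N1=(dead,v1) N2.N2=(alive,v0)
Op 8: gossip N2<->N1 -> N2.N0=(dead,v1) N2.N1=(dead,v1) N2.N2=(alive,v0) | N1.N0=(dead,v1) N1.N1=(dead,v1) N1.N2=(alive,v0)
Op 9: gossip N1<->N0 -> N1.N0=(dead,v1) N1.N1=(dead,v1) N1.N2=(alive,v0) | N0.N0=(dead,v1) N0.N1=(dead,v1) N0.N2=(alive,v0)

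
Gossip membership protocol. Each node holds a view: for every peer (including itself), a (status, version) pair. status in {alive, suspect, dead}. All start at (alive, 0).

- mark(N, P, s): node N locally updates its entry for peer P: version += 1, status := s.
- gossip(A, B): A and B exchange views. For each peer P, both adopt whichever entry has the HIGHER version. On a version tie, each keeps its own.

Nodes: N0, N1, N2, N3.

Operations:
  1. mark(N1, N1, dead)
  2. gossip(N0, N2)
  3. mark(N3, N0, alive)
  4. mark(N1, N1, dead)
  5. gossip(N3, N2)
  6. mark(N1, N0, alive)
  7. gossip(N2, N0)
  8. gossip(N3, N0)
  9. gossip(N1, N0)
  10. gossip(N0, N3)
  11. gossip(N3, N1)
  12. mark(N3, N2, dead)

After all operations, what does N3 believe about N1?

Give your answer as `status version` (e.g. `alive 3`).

Op 1: N1 marks N1=dead -> (dead,v1)
Op 2: gossip N0<->N2 -> N0.N0=(alive,v0) N0.N1=(alive,v0) N0.N2=(alive,v0) N0.N3=(alive,v0) | N2.N0=(alive,v0) N2.N1=(alive,v0) N2.N2=(alive,v0) N2.N3=(alive,v0)
Op 3: N3 marks N0=alive -> (alive,v1)
Op 4: N1 marks N1=dead -> (dead,v2)
Op 5: gossip N3<->N2 -> N3.N0=(alive,v1) N3.N1=(alive,v0) N3.N2=(alive,v0) N3.N3=(alive,v0) | N2.N0=(alive,v1) N2.N1=(alive,v0) N2.N2=(alive,v0) N2.N3=(alive,v0)
Op 6: N1 marks N0=alive -> (alive,v1)
Op 7: gossip N2<->N0 -> N2.N0=(alive,v1) N2.N1=(alive,v0) N2.N2=(alive,v0) N2.N3=(alive,v0) | N0.N0=(alive,v1) N0.N1=(alive,v0) N0.N2=(alive,v0) N0.N3=(alive,v0)
Op 8: gossip N3<->N0 -> N3.N0=(alive,v1) N3.N1=(alive,v0) N3.N2=(alive,v0) N3.N3=(alive,v0) | N0.N0=(alive,v1) N0.N1=(alive,v0) N0.N2=(alive,v0) N0.N3=(alive,v0)
Op 9: gossip N1<->N0 -> N1.N0=(alive,v1) N1.N1=(dead,v2) N1.N2=(alive,v0) N1.N3=(alive,v0) | N0.N0=(alive,v1) N0.N1=(dead,v2) N0.N2=(alive,v0) N0.N3=(alive,v0)
Op 10: gossip N0<->N3 -> N0.N0=(alive,v1) N0.N1=(dead,v2) N0.N2=(alive,v0) N0.N3=(alive,v0) | N3.N0=(alive,v1) N3.N1=(dead,v2) N3.N2=(alive,v0) N3.N3=(alive,v0)
Op 11: gossip N3<->N1 -> N3.N0=(alive,v1) N3.N1=(dead,v2) N3.N2=(alive,v0) N3.N3=(alive,v0) | N1.N0=(alive,v1) N1.N1=(dead,v2) N1.N2=(alive,v0) N1.N3=(alive,v0)
Op 12: N3 marks N2=dead -> (dead,v1)

Answer: dead 2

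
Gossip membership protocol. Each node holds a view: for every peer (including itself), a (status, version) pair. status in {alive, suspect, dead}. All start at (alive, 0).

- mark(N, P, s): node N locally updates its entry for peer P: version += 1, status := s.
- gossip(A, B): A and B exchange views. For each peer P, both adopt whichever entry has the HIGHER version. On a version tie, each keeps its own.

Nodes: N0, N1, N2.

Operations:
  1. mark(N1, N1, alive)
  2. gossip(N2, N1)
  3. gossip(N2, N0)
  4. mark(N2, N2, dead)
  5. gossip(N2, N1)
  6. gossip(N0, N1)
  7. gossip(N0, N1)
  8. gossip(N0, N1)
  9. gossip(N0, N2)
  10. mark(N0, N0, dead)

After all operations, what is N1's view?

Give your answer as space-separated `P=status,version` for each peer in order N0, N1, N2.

Op 1: N1 marks N1=alive -> (alive,v1)
Op 2: gossip N2<->N1 -> N2.N0=(alive,v0) N2.N1=(alive,v1) N2.N2=(alive,v0) | N1.N0=(alive,v0) N1.N1=(alive,v1) N1.N2=(alive,v0)
Op 3: gossip N2<->N0 -> N2.N0=(alive,v0) N2.N1=(alive,v1) N2.N2=(alive,v0) | N0.N0=(alive,v0) N0.N1=(alive,v1) N0.N2=(alive,v0)
Op 4: N2 marks N2=dead -> (dead,v1)
Op 5: gossip N2<->N1 -> N2.N0=(alive,v0) N2.N1=(alive,v1) N2.N2=(dead,v1) | N1.N0=(alive,v0) N1.N1=(alive,v1) N1.N2=(dead,v1)
Op 6: gossip N0<->N1 -> N0.N0=(alive,v0) N0.N1=(alive,v1) N0.N2=(dead,v1) | N1.N0=(alive,v0) N1.N1=(alive,v1) N1.N2=(dead,v1)
Op 7: gossip N0<->N1 -> N0.N0=(alive,v0) N0.N1=(alive,v1) N0.N2=(dead,v1) | N1.N0=(alive,v0) N1.N1=(alive,v1) N1.N2=(dead,v1)
Op 8: gossip N0<->N1 -> N0.N0=(alive,v0) N0.N1=(alive,v1) N0.N2=(dead,v1) | N1.N0=(alive,v0) N1.N1=(alive,v1) N1.N2=(dead,v1)
Op 9: gossip N0<->N2 -> N0.N0=(alive,v0) N0.N1=(alive,v1) N0.N2=(dead,v1) | N2.N0=(alive,v0) N2.N1=(alive,v1) N2.N2=(dead,v1)
Op 10: N0 marks N0=dead -> (dead,v1)

Answer: N0=alive,0 N1=alive,1 N2=dead,1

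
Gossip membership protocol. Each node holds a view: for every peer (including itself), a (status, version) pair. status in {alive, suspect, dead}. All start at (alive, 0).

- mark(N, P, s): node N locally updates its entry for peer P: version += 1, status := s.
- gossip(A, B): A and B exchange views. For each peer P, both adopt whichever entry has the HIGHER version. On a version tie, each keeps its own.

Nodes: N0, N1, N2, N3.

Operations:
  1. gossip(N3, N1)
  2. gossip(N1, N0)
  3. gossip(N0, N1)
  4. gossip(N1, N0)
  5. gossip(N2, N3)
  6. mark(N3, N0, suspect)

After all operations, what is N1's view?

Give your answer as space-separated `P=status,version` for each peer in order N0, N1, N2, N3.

Op 1: gossip N3<->N1 -> N3.N0=(alive,v0) N3.N1=(alive,v0) N3.N2=(alive,v0) N3.N3=(alive,v0) | N1.N0=(alive,v0) N1.N1=(alive,v0) N1.N2=(alive,v0) N1.N3=(alive,v0)
Op 2: gossip N1<->N0 -> N1.N0=(alive,v0) N1.N1=(alive,v0) N1.N2=(alive,v0) N1.N3=(alive,v0) | N0.N0=(alive,v0) N0.N1=(alive,v0) N0.N2=(alive,v0) N0.N3=(alive,v0)
Op 3: gossip N0<->N1 -> N0.N0=(alive,v0) N0.N1=(alive,v0) N0.N2=(alive,v0) N0.N3=(alive,v0) | N1.N0=(alive,v0) N1.N1=(alive,v0) N1.N2=(alive,v0) N1.N3=(alive,v0)
Op 4: gossip N1<->N0 -> N1.N0=(alive,v0) N1.N1=(alive,v0) N1.N2=(alive,v0) N1.N3=(alive,v0) | N0.N0=(alive,v0) N0.N1=(alive,v0) N0.N2=(alive,v0) N0.N3=(alive,v0)
Op 5: gossip N2<->N3 -> N2.N0=(alive,v0) N2.N1=(alive,v0) N2.N2=(alive,v0) N2.N3=(alive,v0) | N3.N0=(alive,v0) N3.N1=(alive,v0) N3.N2=(alive,v0) N3.N3=(alive,v0)
Op 6: N3 marks N0=suspect -> (suspect,v1)

Answer: N0=alive,0 N1=alive,0 N2=alive,0 N3=alive,0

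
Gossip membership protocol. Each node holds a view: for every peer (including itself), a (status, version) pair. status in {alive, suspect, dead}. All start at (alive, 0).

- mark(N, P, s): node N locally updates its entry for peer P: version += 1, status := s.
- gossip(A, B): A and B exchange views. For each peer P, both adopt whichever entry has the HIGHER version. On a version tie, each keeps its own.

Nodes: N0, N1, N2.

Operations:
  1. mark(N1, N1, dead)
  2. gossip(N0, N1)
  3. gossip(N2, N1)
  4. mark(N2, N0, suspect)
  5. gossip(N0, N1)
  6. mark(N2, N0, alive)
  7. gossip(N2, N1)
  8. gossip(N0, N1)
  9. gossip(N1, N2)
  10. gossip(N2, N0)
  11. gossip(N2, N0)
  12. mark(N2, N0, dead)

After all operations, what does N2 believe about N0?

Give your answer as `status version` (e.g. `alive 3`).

Op 1: N1 marks N1=dead -> (dead,v1)
Op 2: gossip N0<->N1 -> N0.N0=(alive,v0) N0.N1=(dead,v1) N0.N2=(alive,v0) | N1.N0=(alive,v0) N1.N1=(dead,v1) N1.N2=(alive,v0)
Op 3: gossip N2<->N1 -> N2.N0=(alive,v0) N2.N1=(dead,v1) N2.N2=(alive,v0) | N1.N0=(alive,v0) N1.N1=(dead,v1) N1.N2=(alive,v0)
Op 4: N2 marks N0=suspect -> (suspect,v1)
Op 5: gossip N0<->N1 -> N0.N0=(alive,v0) N0.N1=(dead,v1) N0.N2=(alive,v0) | N1.N0=(alive,v0) N1.N1=(dead,v1) N1.N2=(alive,v0)
Op 6: N2 marks N0=alive -> (alive,v2)
Op 7: gossip N2<->N1 -> N2.N0=(alive,v2) N2.N1=(dead,v1) N2.N2=(alive,v0) | N1.N0=(alive,v2) N1.N1=(dead,v1) N1.N2=(alive,v0)
Op 8: gossip N0<->N1 -> N0.N0=(alive,v2) N0.N1=(dead,v1) N0.N2=(alive,v0) | N1.N0=(alive,v2) N1.N1=(dead,v1) N1.N2=(alive,v0)
Op 9: gossip N1<->N2 -> N1.N0=(alive,v2) N1.N1=(dead,v1) N1.N2=(alive,v0) | N2.N0=(alive,v2) N2.N1=(dead,v1) N2.N2=(alive,v0)
Op 10: gossip N2<->N0 -> N2.N0=(alive,v2) N2.N1=(dead,v1) N2.N2=(alive,v0) | N0.N0=(alive,v2) N0.N1=(dead,v1) N0.N2=(alive,v0)
Op 11: gossip N2<->N0 -> N2.N0=(alive,v2) N2.N1=(dead,v1) N2.N2=(alive,v0) | N0.N0=(alive,v2) N0.N1=(dead,v1) N0.N2=(alive,v0)
Op 12: N2 marks N0=dead -> (dead,v3)

Answer: dead 3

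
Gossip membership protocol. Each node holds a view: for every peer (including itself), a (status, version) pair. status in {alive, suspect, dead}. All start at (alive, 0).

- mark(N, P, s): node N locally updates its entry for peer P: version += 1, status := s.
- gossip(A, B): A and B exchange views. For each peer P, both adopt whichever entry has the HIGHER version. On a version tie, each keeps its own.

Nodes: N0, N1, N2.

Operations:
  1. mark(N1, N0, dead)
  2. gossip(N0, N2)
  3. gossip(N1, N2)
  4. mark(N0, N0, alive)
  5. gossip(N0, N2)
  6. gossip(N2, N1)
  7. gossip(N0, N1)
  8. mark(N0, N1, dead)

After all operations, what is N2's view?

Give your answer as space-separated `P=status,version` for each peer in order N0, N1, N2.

Op 1: N1 marks N0=dead -> (dead,v1)
Op 2: gossip N0<->N2 -> N0.N0=(alive,v0) N0.N1=(alive,v0) N0.N2=(alive,v0) | N2.N0=(alive,v0) N2.N1=(alive,v0) N2.N2=(alive,v0)
Op 3: gossip N1<->N2 -> N1.N0=(dead,v1) N1.N1=(alive,v0) N1.N2=(alive,v0) | N2.N0=(dead,v1) N2.N1=(alive,v0) N2.N2=(alive,v0)
Op 4: N0 marks N0=alive -> (alive,v1)
Op 5: gossip N0<->N2 -> N0.N0=(alive,v1) N0.N1=(alive,v0) N0.N2=(alive,v0) | N2.N0=(dead,v1) N2.N1=(alive,v0) N2.N2=(alive,v0)
Op 6: gossip N2<->N1 -> N2.N0=(dead,v1) N2.N1=(alive,v0) N2.N2=(alive,v0) | N1.N0=(dead,v1) N1.N1=(alive,v0) N1.N2=(alive,v0)
Op 7: gossip N0<->N1 -> N0.N0=(alive,v1) N0.N1=(alive,v0) N0.N2=(alive,v0) | N1.N0=(dead,v1) N1.N1=(alive,v0) N1.N2=(alive,v0)
Op 8: N0 marks N1=dead -> (dead,v1)

Answer: N0=dead,1 N1=alive,0 N2=alive,0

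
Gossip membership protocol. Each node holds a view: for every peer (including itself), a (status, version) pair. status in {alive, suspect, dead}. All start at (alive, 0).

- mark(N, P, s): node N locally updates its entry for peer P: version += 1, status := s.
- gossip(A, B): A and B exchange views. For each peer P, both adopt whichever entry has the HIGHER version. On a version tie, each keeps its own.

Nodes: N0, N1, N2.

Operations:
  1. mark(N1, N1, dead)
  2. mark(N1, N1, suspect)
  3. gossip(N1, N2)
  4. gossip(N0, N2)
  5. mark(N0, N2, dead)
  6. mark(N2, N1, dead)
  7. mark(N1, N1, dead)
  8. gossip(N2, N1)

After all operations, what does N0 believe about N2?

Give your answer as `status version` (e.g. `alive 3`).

Answer: dead 1

Derivation:
Op 1: N1 marks N1=dead -> (dead,v1)
Op 2: N1 marks N1=suspect -> (suspect,v2)
Op 3: gossip N1<->N2 -> N1.N0=(alive,v0) N1.N1=(suspect,v2) N1.N2=(alive,v0) | N2.N0=(alive,v0) N2.N1=(suspect,v2) N2.N2=(alive,v0)
Op 4: gossip N0<->N2 -> N0.N0=(alive,v0) N0.N1=(suspect,v2) N0.N2=(alive,v0) | N2.N0=(alive,v0) N2.N1=(suspect,v2) N2.N2=(alive,v0)
Op 5: N0 marks N2=dead -> (dead,v1)
Op 6: N2 marks N1=dead -> (dead,v3)
Op 7: N1 marks N1=dead -> (dead,v3)
Op 8: gossip N2<->N1 -> N2.N0=(alive,v0) N2.N1=(dead,v3) N2.N2=(alive,v0) | N1.N0=(alive,v0) N1.N1=(dead,v3) N1.N2=(alive,v0)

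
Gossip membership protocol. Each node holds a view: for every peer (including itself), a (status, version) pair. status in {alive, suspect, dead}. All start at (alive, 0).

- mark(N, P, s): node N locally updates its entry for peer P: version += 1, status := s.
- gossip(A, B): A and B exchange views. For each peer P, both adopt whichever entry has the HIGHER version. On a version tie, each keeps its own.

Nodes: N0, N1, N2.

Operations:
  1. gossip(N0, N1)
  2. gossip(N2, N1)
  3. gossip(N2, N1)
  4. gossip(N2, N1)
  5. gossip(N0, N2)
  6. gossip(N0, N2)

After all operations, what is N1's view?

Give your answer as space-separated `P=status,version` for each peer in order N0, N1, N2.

Op 1: gossip N0<->N1 -> N0.N0=(alive,v0) N0.N1=(alive,v0) N0.N2=(alive,v0) | N1.N0=(alive,v0) N1.N1=(alive,v0) N1.N2=(alive,v0)
Op 2: gossip N2<->N1 -> N2.N0=(alive,v0) N2.N1=(alive,v0) N2.N2=(alive,v0) | N1.N0=(alive,v0) N1.N1=(alive,v0) N1.N2=(alive,v0)
Op 3: gossip N2<->N1 -> N2.N0=(alive,v0) N2.N1=(alive,v0) N2.N2=(alive,v0) | N1.N0=(alive,v0) N1.N1=(alive,v0) N1.N2=(alive,v0)
Op 4: gossip N2<->N1 -> N2.N0=(alive,v0) N2.N1=(alive,v0) N2.N2=(alive,v0) | N1.N0=(alive,v0) N1.N1=(alive,v0) N1.N2=(alive,v0)
Op 5: gossip N0<->N2 -> N0.N0=(alive,v0) N0.N1=(alive,v0) N0.N2=(alive,v0) | N2.N0=(alive,v0) N2.N1=(alive,v0) N2.N2=(alive,v0)
Op 6: gossip N0<->N2 -> N0.N0=(alive,v0) N0.N1=(alive,v0) N0.N2=(alive,v0) | N2.N0=(alive,v0) N2.N1=(alive,v0) N2.N2=(alive,v0)

Answer: N0=alive,0 N1=alive,0 N2=alive,0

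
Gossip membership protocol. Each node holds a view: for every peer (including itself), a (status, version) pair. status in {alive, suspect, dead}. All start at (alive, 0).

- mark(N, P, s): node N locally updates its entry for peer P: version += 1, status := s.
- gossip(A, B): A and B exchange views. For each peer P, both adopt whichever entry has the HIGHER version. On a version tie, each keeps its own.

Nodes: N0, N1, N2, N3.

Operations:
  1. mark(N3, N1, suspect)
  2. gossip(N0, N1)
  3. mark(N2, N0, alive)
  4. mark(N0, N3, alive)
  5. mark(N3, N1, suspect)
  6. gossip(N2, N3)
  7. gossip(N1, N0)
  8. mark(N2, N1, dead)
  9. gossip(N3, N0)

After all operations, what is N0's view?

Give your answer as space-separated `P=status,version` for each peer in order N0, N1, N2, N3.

Answer: N0=alive,1 N1=suspect,2 N2=alive,0 N3=alive,1

Derivation:
Op 1: N3 marks N1=suspect -> (suspect,v1)
Op 2: gossip N0<->N1 -> N0.N0=(alive,v0) N0.N1=(alive,v0) N0.N2=(alive,v0) N0.N3=(alive,v0) | N1.N0=(alive,v0) N1.N1=(alive,v0) N1.N2=(alive,v0) N1.N3=(alive,v0)
Op 3: N2 marks N0=alive -> (alive,v1)
Op 4: N0 marks N3=alive -> (alive,v1)
Op 5: N3 marks N1=suspect -> (suspect,v2)
Op 6: gossip N2<->N3 -> N2.N0=(alive,v1) N2.N1=(suspect,v2) N2.N2=(alive,v0) N2.N3=(alive,v0) | N3.N0=(alive,v1) N3.N1=(suspect,v2) N3.N2=(alive,v0) N3.N3=(alive,v0)
Op 7: gossip N1<->N0 -> N1.N0=(alive,v0) N1.N1=(alive,v0) N1.N2=(alive,v0) N1.N3=(alive,v1) | N0.N0=(alive,v0) N0.N1=(alive,v0) N0.N2=(alive,v0) N0.N3=(alive,v1)
Op 8: N2 marks N1=dead -> (dead,v3)
Op 9: gossip N3<->N0 -> N3.N0=(alive,v1) N3.N1=(suspect,v2) N3.N2=(alive,v0) N3.N3=(alive,v1) | N0.N0=(alive,v1) N0.N1=(suspect,v2) N0.N2=(alive,v0) N0.N3=(alive,v1)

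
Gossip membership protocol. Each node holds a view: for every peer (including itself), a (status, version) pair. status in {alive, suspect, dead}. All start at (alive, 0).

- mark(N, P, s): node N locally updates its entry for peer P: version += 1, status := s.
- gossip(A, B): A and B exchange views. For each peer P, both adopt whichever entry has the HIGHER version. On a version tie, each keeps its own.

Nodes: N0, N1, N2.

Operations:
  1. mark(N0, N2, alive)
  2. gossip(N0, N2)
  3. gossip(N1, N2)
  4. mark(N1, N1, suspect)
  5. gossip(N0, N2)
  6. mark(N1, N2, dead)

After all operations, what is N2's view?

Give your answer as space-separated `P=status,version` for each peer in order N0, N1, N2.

Op 1: N0 marks N2=alive -> (alive,v1)
Op 2: gossip N0<->N2 -> N0.N0=(alive,v0) N0.N1=(alive,v0) N0.N2=(alive,v1) | N2.N0=(alive,v0) N2.N1=(alive,v0) N2.N2=(alive,v1)
Op 3: gossip N1<->N2 -> N1.N0=(alive,v0) N1.N1=(alive,v0) N1.N2=(alive,v1) | N2.N0=(alive,v0) N2.N1=(alive,v0) N2.N2=(alive,v1)
Op 4: N1 marks N1=suspect -> (suspect,v1)
Op 5: gossip N0<->N2 -> N0.N0=(alive,v0) N0.N1=(alive,v0) N0.N2=(alive,v1) | N2.N0=(alive,v0) N2.N1=(alive,v0) N2.N2=(alive,v1)
Op 6: N1 marks N2=dead -> (dead,v2)

Answer: N0=alive,0 N1=alive,0 N2=alive,1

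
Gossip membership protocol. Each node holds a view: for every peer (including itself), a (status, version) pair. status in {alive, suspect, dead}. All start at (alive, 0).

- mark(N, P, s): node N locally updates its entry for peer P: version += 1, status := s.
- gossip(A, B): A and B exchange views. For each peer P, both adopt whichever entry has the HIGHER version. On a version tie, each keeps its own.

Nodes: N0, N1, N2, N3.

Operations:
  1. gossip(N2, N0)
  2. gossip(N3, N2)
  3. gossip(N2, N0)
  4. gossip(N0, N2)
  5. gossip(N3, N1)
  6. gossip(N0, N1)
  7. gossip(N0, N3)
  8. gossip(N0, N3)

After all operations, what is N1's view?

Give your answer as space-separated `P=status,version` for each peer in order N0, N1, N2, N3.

Answer: N0=alive,0 N1=alive,0 N2=alive,0 N3=alive,0

Derivation:
Op 1: gossip N2<->N0 -> N2.N0=(alive,v0) N2.N1=(alive,v0) N2.N2=(alive,v0) N2.N3=(alive,v0) | N0.N0=(alive,v0) N0.N1=(alive,v0) N0.N2=(alive,v0) N0.N3=(alive,v0)
Op 2: gossip N3<->N2 -> N3.N0=(alive,v0) N3.N1=(alive,v0) N3.N2=(alive,v0) N3.N3=(alive,v0) | N2.N0=(alive,v0) N2.N1=(alive,v0) N2.N2=(alive,v0) N2.N3=(alive,v0)
Op 3: gossip N2<->N0 -> N2.N0=(alive,v0) N2.N1=(alive,v0) N2.N2=(alive,v0) N2.N3=(alive,v0) | N0.N0=(alive,v0) N0.N1=(alive,v0) N0.N2=(alive,v0) N0.N3=(alive,v0)
Op 4: gossip N0<->N2 -> N0.N0=(alive,v0) N0.N1=(alive,v0) N0.N2=(alive,v0) N0.N3=(alive,v0) | N2.N0=(alive,v0) N2.N1=(alive,v0) N2.N2=(alive,v0) N2.N3=(alive,v0)
Op 5: gossip N3<->N1 -> N3.N0=(alive,v0) N3.N1=(alive,v0) N3.N2=(alive,v0) N3.N3=(alive,v0) | N1.N0=(alive,v0) N1.N1=(alive,v0) N1.N2=(alive,v0) N1.N3=(alive,v0)
Op 6: gossip N0<->N1 -> N0.N0=(alive,v0) N0.N1=(alive,v0) N0.N2=(alive,v0) N0.N3=(alive,v0) | N1.N0=(alive,v0) N1.N1=(alive,v0) N1.N2=(alive,v0) N1.N3=(alive,v0)
Op 7: gossip N0<->N3 -> N0.N0=(alive,v0) N0.N1=(alive,v0) N0.N2=(alive,v0) N0.N3=(alive,v0) | N3.N0=(alive,v0) N3.N1=(alive,v0) N3.N2=(alive,v0) N3.N3=(alive,v0)
Op 8: gossip N0<->N3 -> N0.N0=(alive,v0) N0.N1=(alive,v0) N0.N2=(alive,v0) N0.N3=(alive,v0) | N3.N0=(alive,v0) N3.N1=(alive,v0) N3.N2=(alive,v0) N3.N3=(alive,v0)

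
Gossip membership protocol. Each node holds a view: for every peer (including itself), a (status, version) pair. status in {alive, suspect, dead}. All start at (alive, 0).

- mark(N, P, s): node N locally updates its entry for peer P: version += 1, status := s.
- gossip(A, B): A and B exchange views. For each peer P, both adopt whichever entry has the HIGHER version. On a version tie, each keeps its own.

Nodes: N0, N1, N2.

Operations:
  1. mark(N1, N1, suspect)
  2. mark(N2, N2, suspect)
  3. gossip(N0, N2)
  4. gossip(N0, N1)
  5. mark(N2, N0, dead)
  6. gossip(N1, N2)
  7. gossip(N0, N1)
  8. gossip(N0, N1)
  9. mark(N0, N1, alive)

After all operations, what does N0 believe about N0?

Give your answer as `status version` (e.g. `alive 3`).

Op 1: N1 marks N1=suspect -> (suspect,v1)
Op 2: N2 marks N2=suspect -> (suspect,v1)
Op 3: gossip N0<->N2 -> N0.N0=(alive,v0) N0.N1=(alive,v0) N0.N2=(suspect,v1) | N2.N0=(alive,v0) N2.N1=(alive,v0) N2.N2=(suspect,v1)
Op 4: gossip N0<->N1 -> N0.N0=(alive,v0) N0.N1=(suspect,v1) N0.N2=(suspect,v1) | N1.N0=(alive,v0) N1.N1=(suspect,v1) N1.N2=(suspect,v1)
Op 5: N2 marks N0=dead -> (dead,v1)
Op 6: gossip N1<->N2 -> N1.N0=(dead,v1) N1.N1=(suspect,v1) N1.N2=(suspect,v1) | N2.N0=(dead,v1) N2.N1=(suspect,v1) N2.N2=(suspect,v1)
Op 7: gossip N0<->N1 -> N0.N0=(dead,v1) N0.N1=(suspect,v1) N0.N2=(suspect,v1) | N1.N0=(dead,v1) N1.N1=(suspect,v1) N1.N2=(suspect,v1)
Op 8: gossip N0<->N1 -> N0.N0=(dead,v1) N0.N1=(suspect,v1) N0.N2=(suspect,v1) | N1.N0=(dead,v1) N1.N1=(suspect,v1) N1.N2=(suspect,v1)
Op 9: N0 marks N1=alive -> (alive,v2)

Answer: dead 1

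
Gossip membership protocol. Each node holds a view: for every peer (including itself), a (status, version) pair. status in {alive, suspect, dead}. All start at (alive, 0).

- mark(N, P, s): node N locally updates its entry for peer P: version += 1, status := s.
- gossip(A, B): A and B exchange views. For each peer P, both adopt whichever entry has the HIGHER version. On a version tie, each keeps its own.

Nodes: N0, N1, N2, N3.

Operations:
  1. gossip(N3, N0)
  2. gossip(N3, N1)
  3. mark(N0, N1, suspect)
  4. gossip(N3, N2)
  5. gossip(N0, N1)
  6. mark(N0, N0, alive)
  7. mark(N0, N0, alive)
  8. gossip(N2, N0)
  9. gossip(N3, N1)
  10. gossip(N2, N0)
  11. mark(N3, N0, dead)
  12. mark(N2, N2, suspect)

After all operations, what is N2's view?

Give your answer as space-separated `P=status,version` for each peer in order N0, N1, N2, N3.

Answer: N0=alive,2 N1=suspect,1 N2=suspect,1 N3=alive,0

Derivation:
Op 1: gossip N3<->N0 -> N3.N0=(alive,v0) N3.N1=(alive,v0) N3.N2=(alive,v0) N3.N3=(alive,v0) | N0.N0=(alive,v0) N0.N1=(alive,v0) N0.N2=(alive,v0) N0.N3=(alive,v0)
Op 2: gossip N3<->N1 -> N3.N0=(alive,v0) N3.N1=(alive,v0) N3.N2=(alive,v0) N3.N3=(alive,v0) | N1.N0=(alive,v0) N1.N1=(alive,v0) N1.N2=(alive,v0) N1.N3=(alive,v0)
Op 3: N0 marks N1=suspect -> (suspect,v1)
Op 4: gossip N3<->N2 -> N3.N0=(alive,v0) N3.N1=(alive,v0) N3.N2=(alive,v0) N3.N3=(alive,v0) | N2.N0=(alive,v0) N2.N1=(alive,v0) N2.N2=(alive,v0) N2.N3=(alive,v0)
Op 5: gossip N0<->N1 -> N0.N0=(alive,v0) N0.N1=(suspect,v1) N0.N2=(alive,v0) N0.N3=(alive,v0) | N1.N0=(alive,v0) N1.N1=(suspect,v1) N1.N2=(alive,v0) N1.N3=(alive,v0)
Op 6: N0 marks N0=alive -> (alive,v1)
Op 7: N0 marks N0=alive -> (alive,v2)
Op 8: gossip N2<->N0 -> N2.N0=(alive,v2) N2.N1=(suspect,v1) N2.N2=(alive,v0) N2.N3=(alive,v0) | N0.N0=(alive,v2) N0.N1=(suspect,v1) N0.N2=(alive,v0) N0.N3=(alive,v0)
Op 9: gossip N3<->N1 -> N3.N0=(alive,v0) N3.N1=(suspect,v1) N3.N2=(alive,v0) N3.N3=(alive,v0) | N1.N0=(alive,v0) N1.N1=(suspect,v1) N1.N2=(alive,v0) N1.N3=(alive,v0)
Op 10: gossip N2<->N0 -> N2.N0=(alive,v2) N2.N1=(suspect,v1) N2.N2=(alive,v0) N2.N3=(alive,v0) | N0.N0=(alive,v2) N0.N1=(suspect,v1) N0.N2=(alive,v0) N0.N3=(alive,v0)
Op 11: N3 marks N0=dead -> (dead,v1)
Op 12: N2 marks N2=suspect -> (suspect,v1)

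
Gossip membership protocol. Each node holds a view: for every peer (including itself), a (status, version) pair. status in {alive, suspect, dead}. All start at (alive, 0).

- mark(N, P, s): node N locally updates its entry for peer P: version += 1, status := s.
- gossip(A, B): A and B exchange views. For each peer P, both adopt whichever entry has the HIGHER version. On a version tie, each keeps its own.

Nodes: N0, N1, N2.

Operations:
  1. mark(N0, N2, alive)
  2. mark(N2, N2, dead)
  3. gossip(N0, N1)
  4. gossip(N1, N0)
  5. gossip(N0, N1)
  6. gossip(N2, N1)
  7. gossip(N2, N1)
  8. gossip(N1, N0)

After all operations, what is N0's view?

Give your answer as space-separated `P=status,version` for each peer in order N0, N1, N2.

Answer: N0=alive,0 N1=alive,0 N2=alive,1

Derivation:
Op 1: N0 marks N2=alive -> (alive,v1)
Op 2: N2 marks N2=dead -> (dead,v1)
Op 3: gossip N0<->N1 -> N0.N0=(alive,v0) N0.N1=(alive,v0) N0.N2=(alive,v1) | N1.N0=(alive,v0) N1.N1=(alive,v0) N1.N2=(alive,v1)
Op 4: gossip N1<->N0 -> N1.N0=(alive,v0) N1.N1=(alive,v0) N1.N2=(alive,v1) | N0.N0=(alive,v0) N0.N1=(alive,v0) N0.N2=(alive,v1)
Op 5: gossip N0<->N1 -> N0.N0=(alive,v0) N0.N1=(alive,v0) N0.N2=(alive,v1) | N1.N0=(alive,v0) N1.N1=(alive,v0) N1.N2=(alive,v1)
Op 6: gossip N2<->N1 -> N2.N0=(alive,v0) N2.N1=(alive,v0) N2.N2=(dead,v1) | N1.N0=(alive,v0) N1.N1=(alive,v0) N1.N2=(alive,v1)
Op 7: gossip N2<->N1 -> N2.N0=(alive,v0) N2.N1=(alive,v0) N2.N2=(dead,v1) | N1.N0=(alive,v0) N1.N1=(alive,v0) N1.N2=(alive,v1)
Op 8: gossip N1<->N0 -> N1.N0=(alive,v0) N1.N1=(alive,v0) N1.N2=(alive,v1) | N0.N0=(alive,v0) N0.N1=(alive,v0) N0.N2=(alive,v1)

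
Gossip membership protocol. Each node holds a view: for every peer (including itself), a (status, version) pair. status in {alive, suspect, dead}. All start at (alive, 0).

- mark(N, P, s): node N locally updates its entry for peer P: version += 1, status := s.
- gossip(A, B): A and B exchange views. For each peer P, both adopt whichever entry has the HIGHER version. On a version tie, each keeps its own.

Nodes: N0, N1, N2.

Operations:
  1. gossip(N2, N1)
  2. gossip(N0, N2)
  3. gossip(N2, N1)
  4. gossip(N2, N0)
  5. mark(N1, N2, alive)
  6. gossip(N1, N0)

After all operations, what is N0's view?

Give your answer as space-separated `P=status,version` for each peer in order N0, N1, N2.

Answer: N0=alive,0 N1=alive,0 N2=alive,1

Derivation:
Op 1: gossip N2<->N1 -> N2.N0=(alive,v0) N2.N1=(alive,v0) N2.N2=(alive,v0) | N1.N0=(alive,v0) N1.N1=(alive,v0) N1.N2=(alive,v0)
Op 2: gossip N0<->N2 -> N0.N0=(alive,v0) N0.N1=(alive,v0) N0.N2=(alive,v0) | N2.N0=(alive,v0) N2.N1=(alive,v0) N2.N2=(alive,v0)
Op 3: gossip N2<->N1 -> N2.N0=(alive,v0) N2.N1=(alive,v0) N2.N2=(alive,v0) | N1.N0=(alive,v0) N1.N1=(alive,v0) N1.N2=(alive,v0)
Op 4: gossip N2<->N0 -> N2.N0=(alive,v0) N2.N1=(alive,v0) N2.N2=(alive,v0) | N0.N0=(alive,v0) N0.N1=(alive,v0) N0.N2=(alive,v0)
Op 5: N1 marks N2=alive -> (alive,v1)
Op 6: gossip N1<->N0 -> N1.N0=(alive,v0) N1.N1=(alive,v0) N1.N2=(alive,v1) | N0.N0=(alive,v0) N0.N1=(alive,v0) N0.N2=(alive,v1)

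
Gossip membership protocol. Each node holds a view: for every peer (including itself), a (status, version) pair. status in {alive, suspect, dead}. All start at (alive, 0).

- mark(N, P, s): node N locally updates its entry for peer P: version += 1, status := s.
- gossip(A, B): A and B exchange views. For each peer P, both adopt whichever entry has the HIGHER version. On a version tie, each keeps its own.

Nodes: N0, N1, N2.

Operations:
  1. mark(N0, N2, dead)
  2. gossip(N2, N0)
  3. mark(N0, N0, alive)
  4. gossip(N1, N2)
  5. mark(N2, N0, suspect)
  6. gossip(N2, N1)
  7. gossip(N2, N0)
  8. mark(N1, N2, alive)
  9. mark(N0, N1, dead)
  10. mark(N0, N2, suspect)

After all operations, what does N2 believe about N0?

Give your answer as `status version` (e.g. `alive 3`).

Answer: suspect 1

Derivation:
Op 1: N0 marks N2=dead -> (dead,v1)
Op 2: gossip N2<->N0 -> N2.N0=(alive,v0) N2.N1=(alive,v0) N2.N2=(dead,v1) | N0.N0=(alive,v0) N0.N1=(alive,v0) N0.N2=(dead,v1)
Op 3: N0 marks N0=alive -> (alive,v1)
Op 4: gossip N1<->N2 -> N1.N0=(alive,v0) N1.N1=(alive,v0) N1.N2=(dead,v1) | N2.N0=(alive,v0) N2.N1=(alive,v0) N2.N2=(dead,v1)
Op 5: N2 marks N0=suspect -> (suspect,v1)
Op 6: gossip N2<->N1 -> N2.N0=(suspect,v1) N2.N1=(alive,v0) N2.N2=(dead,v1) | N1.N0=(suspect,v1) N1.N1=(alive,v0) N1.N2=(dead,v1)
Op 7: gossip N2<->N0 -> N2.N0=(suspect,v1) N2.N1=(alive,v0) N2.N2=(dead,v1) | N0.N0=(alive,v1) N0.N1=(alive,v0) N0.N2=(dead,v1)
Op 8: N1 marks N2=alive -> (alive,v2)
Op 9: N0 marks N1=dead -> (dead,v1)
Op 10: N0 marks N2=suspect -> (suspect,v2)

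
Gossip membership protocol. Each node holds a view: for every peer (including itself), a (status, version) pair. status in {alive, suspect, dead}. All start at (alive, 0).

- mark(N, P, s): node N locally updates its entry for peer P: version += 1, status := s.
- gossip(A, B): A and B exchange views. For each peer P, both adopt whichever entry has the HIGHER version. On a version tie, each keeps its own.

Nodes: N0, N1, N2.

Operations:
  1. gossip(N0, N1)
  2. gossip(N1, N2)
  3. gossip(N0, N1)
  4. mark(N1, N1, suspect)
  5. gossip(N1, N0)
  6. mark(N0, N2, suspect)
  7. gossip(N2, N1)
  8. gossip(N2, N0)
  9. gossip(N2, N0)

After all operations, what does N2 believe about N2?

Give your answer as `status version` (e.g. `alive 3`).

Answer: suspect 1

Derivation:
Op 1: gossip N0<->N1 -> N0.N0=(alive,v0) N0.N1=(alive,v0) N0.N2=(alive,v0) | N1.N0=(alive,v0) N1.N1=(alive,v0) N1.N2=(alive,v0)
Op 2: gossip N1<->N2 -> N1.N0=(alive,v0) N1.N1=(alive,v0) N1.N2=(alive,v0) | N2.N0=(alive,v0) N2.N1=(alive,v0) N2.N2=(alive,v0)
Op 3: gossip N0<->N1 -> N0.N0=(alive,v0) N0.N1=(alive,v0) N0.N2=(alive,v0) | N1.N0=(alive,v0) N1.N1=(alive,v0) N1.N2=(alive,v0)
Op 4: N1 marks N1=suspect -> (suspect,v1)
Op 5: gossip N1<->N0 -> N1.N0=(alive,v0) N1.N1=(suspect,v1) N1.N2=(alive,v0) | N0.N0=(alive,v0) N0.N1=(suspect,v1) N0.N2=(alive,v0)
Op 6: N0 marks N2=suspect -> (suspect,v1)
Op 7: gossip N2<->N1 -> N2.N0=(alive,v0) N2.N1=(suspect,v1) N2.N2=(alive,v0) | N1.N0=(alive,v0) N1.N1=(suspect,v1) N1.N2=(alive,v0)
Op 8: gossip N2<->N0 -> N2.N0=(alive,v0) N2.N1=(suspect,v1) N2.N2=(suspect,v1) | N0.N0=(alive,v0) N0.N1=(suspect,v1) N0.N2=(suspect,v1)
Op 9: gossip N2<->N0 -> N2.N0=(alive,v0) N2.N1=(suspect,v1) N2.N2=(suspect,v1) | N0.N0=(alive,v0) N0.N1=(suspect,v1) N0.N2=(suspect,v1)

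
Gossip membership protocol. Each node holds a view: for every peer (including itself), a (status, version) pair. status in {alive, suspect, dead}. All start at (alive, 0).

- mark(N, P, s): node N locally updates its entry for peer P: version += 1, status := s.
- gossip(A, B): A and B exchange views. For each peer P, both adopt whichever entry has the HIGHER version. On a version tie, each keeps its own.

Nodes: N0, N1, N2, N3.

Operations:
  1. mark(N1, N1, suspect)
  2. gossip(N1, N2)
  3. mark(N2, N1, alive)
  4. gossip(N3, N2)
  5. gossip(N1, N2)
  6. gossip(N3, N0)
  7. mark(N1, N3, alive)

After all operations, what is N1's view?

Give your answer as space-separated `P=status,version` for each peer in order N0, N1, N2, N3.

Answer: N0=alive,0 N1=alive,2 N2=alive,0 N3=alive,1

Derivation:
Op 1: N1 marks N1=suspect -> (suspect,v1)
Op 2: gossip N1<->N2 -> N1.N0=(alive,v0) N1.N1=(suspect,v1) N1.N2=(alive,v0) N1.N3=(alive,v0) | N2.N0=(alive,v0) N2.N1=(suspect,v1) N2.N2=(alive,v0) N2.N3=(alive,v0)
Op 3: N2 marks N1=alive -> (alive,v2)
Op 4: gossip N3<->N2 -> N3.N0=(alive,v0) N3.N1=(alive,v2) N3.N2=(alive,v0) N3.N3=(alive,v0) | N2.N0=(alive,v0) N2.N1=(alive,v2) N2.N2=(alive,v0) N2.N3=(alive,v0)
Op 5: gossip N1<->N2 -> N1.N0=(alive,v0) N1.N1=(alive,v2) N1.N2=(alive,v0) N1.N3=(alive,v0) | N2.N0=(alive,v0) N2.N1=(alive,v2) N2.N2=(alive,v0) N2.N3=(alive,v0)
Op 6: gossip N3<->N0 -> N3.N0=(alive,v0) N3.N1=(alive,v2) N3.N2=(alive,v0) N3.N3=(alive,v0) | N0.N0=(alive,v0) N0.N1=(alive,v2) N0.N2=(alive,v0) N0.N3=(alive,v0)
Op 7: N1 marks N3=alive -> (alive,v1)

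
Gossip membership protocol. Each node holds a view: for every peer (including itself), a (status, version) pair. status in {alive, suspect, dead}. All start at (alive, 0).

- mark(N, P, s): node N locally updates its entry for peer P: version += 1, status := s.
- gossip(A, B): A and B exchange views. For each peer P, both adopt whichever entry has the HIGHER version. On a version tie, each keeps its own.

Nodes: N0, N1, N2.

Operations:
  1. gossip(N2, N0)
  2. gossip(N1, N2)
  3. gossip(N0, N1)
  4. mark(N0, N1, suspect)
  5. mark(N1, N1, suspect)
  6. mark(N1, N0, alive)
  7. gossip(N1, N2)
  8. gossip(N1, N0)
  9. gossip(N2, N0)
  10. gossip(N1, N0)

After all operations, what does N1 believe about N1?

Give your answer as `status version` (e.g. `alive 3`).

Answer: suspect 1

Derivation:
Op 1: gossip N2<->N0 -> N2.N0=(alive,v0) N2.N1=(alive,v0) N2.N2=(alive,v0) | N0.N0=(alive,v0) N0.N1=(alive,v0) N0.N2=(alive,v0)
Op 2: gossip N1<->N2 -> N1.N0=(alive,v0) N1.N1=(alive,v0) N1.N2=(alive,v0) | N2.N0=(alive,v0) N2.N1=(alive,v0) N2.N2=(alive,v0)
Op 3: gossip N0<->N1 -> N0.N0=(alive,v0) N0.N1=(alive,v0) N0.N2=(alive,v0) | N1.N0=(alive,v0) N1.N1=(alive,v0) N1.N2=(alive,v0)
Op 4: N0 marks N1=suspect -> (suspect,v1)
Op 5: N1 marks N1=suspect -> (suspect,v1)
Op 6: N1 marks N0=alive -> (alive,v1)
Op 7: gossip N1<->N2 -> N1.N0=(alive,v1) N1.N1=(suspect,v1) N1.N2=(alive,v0) | N2.N0=(alive,v1) N2.N1=(suspect,v1) N2.N2=(alive,v0)
Op 8: gossip N1<->N0 -> N1.N0=(alive,v1) N1.N1=(suspect,v1) N1.N2=(alive,v0) | N0.N0=(alive,v1) N0.N1=(suspect,v1) N0.N2=(alive,v0)
Op 9: gossip N2<->N0 -> N2.N0=(alive,v1) N2.N1=(suspect,v1) N2.N2=(alive,v0) | N0.N0=(alive,v1) N0.N1=(suspect,v1) N0.N2=(alive,v0)
Op 10: gossip N1<->N0 -> N1.N0=(alive,v1) N1.N1=(suspect,v1) N1.N2=(alive,v0) | N0.N0=(alive,v1) N0.N1=(suspect,v1) N0.N2=(alive,v0)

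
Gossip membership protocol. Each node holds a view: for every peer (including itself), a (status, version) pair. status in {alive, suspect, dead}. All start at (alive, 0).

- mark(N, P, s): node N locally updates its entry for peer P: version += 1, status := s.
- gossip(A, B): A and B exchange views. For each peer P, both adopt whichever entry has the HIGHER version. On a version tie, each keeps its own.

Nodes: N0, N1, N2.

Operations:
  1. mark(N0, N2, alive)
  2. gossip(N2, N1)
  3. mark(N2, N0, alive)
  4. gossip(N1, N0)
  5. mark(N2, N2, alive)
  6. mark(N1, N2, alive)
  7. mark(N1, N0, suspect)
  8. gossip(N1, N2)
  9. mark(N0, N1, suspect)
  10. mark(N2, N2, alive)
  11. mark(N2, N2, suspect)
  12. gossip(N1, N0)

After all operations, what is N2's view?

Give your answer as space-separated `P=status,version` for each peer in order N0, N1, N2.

Op 1: N0 marks N2=alive -> (alive,v1)
Op 2: gossip N2<->N1 -> N2.N0=(alive,v0) N2.N1=(alive,v0) N2.N2=(alive,v0) | N1.N0=(alive,v0) N1.N1=(alive,v0) N1.N2=(alive,v0)
Op 3: N2 marks N0=alive -> (alive,v1)
Op 4: gossip N1<->N0 -> N1.N0=(alive,v0) N1.N1=(alive,v0) N1.N2=(alive,v1) | N0.N0=(alive,v0) N0.N1=(alive,v0) N0.N2=(alive,v1)
Op 5: N2 marks N2=alive -> (alive,v1)
Op 6: N1 marks N2=alive -> (alive,v2)
Op 7: N1 marks N0=suspect -> (suspect,v1)
Op 8: gossip N1<->N2 -> N1.N0=(suspect,v1) N1.N1=(alive,v0) N1.N2=(alive,v2) | N2.N0=(alive,v1) N2.N1=(alive,v0) N2.N2=(alive,v2)
Op 9: N0 marks N1=suspect -> (suspect,v1)
Op 10: N2 marks N2=alive -> (alive,v3)
Op 11: N2 marks N2=suspect -> (suspect,v4)
Op 12: gossip N1<->N0 -> N1.N0=(suspect,v1) N1.N1=(suspect,v1) N1.N2=(alive,v2) | N0.N0=(suspect,v1) N0.N1=(suspect,v1) N0.N2=(alive,v2)

Answer: N0=alive,1 N1=alive,0 N2=suspect,4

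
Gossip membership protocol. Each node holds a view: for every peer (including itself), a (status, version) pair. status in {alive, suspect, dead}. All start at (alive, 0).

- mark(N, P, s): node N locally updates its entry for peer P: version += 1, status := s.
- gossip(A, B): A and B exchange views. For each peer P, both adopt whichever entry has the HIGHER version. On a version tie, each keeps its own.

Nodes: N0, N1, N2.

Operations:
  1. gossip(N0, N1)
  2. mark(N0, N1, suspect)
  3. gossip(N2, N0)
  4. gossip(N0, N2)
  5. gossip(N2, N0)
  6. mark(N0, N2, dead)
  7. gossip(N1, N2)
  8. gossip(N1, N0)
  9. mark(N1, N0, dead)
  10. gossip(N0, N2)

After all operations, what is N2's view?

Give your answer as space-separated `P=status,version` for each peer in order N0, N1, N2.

Answer: N0=alive,0 N1=suspect,1 N2=dead,1

Derivation:
Op 1: gossip N0<->N1 -> N0.N0=(alive,v0) N0.N1=(alive,v0) N0.N2=(alive,v0) | N1.N0=(alive,v0) N1.N1=(alive,v0) N1.N2=(alive,v0)
Op 2: N0 marks N1=suspect -> (suspect,v1)
Op 3: gossip N2<->N0 -> N2.N0=(alive,v0) N2.N1=(suspect,v1) N2.N2=(alive,v0) | N0.N0=(alive,v0) N0.N1=(suspect,v1) N0.N2=(alive,v0)
Op 4: gossip N0<->N2 -> N0.N0=(alive,v0) N0.N1=(suspect,v1) N0.N2=(alive,v0) | N2.N0=(alive,v0) N2.N1=(suspect,v1) N2.N2=(alive,v0)
Op 5: gossip N2<->N0 -> N2.N0=(alive,v0) N2.N1=(suspect,v1) N2.N2=(alive,v0) | N0.N0=(alive,v0) N0.N1=(suspect,v1) N0.N2=(alive,v0)
Op 6: N0 marks N2=dead -> (dead,v1)
Op 7: gossip N1<->N2 -> N1.N0=(alive,v0) N1.N1=(suspect,v1) N1.N2=(alive,v0) | N2.N0=(alive,v0) N2.N1=(suspect,v1) N2.N2=(alive,v0)
Op 8: gossip N1<->N0 -> N1.N0=(alive,v0) N1.N1=(suspect,v1) N1.N2=(dead,v1) | N0.N0=(alive,v0) N0.N1=(suspect,v1) N0.N2=(dead,v1)
Op 9: N1 marks N0=dead -> (dead,v1)
Op 10: gossip N0<->N2 -> N0.N0=(alive,v0) N0.N1=(suspect,v1) N0.N2=(dead,v1) | N2.N0=(alive,v0) N2.N1=(suspect,v1) N2.N2=(dead,v1)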